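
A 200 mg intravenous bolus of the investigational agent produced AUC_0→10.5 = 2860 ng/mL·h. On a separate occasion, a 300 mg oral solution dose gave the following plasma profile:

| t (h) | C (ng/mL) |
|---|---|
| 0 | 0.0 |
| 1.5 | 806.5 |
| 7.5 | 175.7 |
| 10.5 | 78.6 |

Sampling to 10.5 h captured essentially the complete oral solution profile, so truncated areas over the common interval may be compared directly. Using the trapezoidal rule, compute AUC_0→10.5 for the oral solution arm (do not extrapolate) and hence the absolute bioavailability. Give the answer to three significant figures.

Trapezoidal AUC_0→10.5 (oral solution):
  [0→1.5]: (0.0+806.5)/2 × 1.5 = 604.875
  [1.5→7.5]: (806.5+175.7)/2 × 6 = 2946.6
  [7.5→10.5]: (175.7+78.6)/2 × 3 = 381.45
  Sum = 3932.925 ng/mL·h
F = (AUC_ev/D_ev)/(AUC_iv/D_iv) = (3932.925/300)/(2860/200) = 13.10975/14.3 = 0.9168

F = 0.917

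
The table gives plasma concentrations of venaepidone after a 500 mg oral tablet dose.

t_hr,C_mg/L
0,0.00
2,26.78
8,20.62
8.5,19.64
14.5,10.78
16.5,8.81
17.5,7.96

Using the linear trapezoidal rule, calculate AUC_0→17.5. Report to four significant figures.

AUC = 298.3 mg/L·hr

Trapezoidal AUC_0→17.5:
  [0→2]: (0.00+26.78)/2 × 2 = 26.78
  [2→8]: (26.78+20.62)/2 × 6 = 142.2
  [8→8.5]: (20.62+19.64)/2 × 0.5 = 10.065
  [8.5→14.5]: (19.64+10.78)/2 × 6 = 91.26
  [14.5→16.5]: (10.78+8.81)/2 × 2 = 19.59
  [16.5→17.5]: (8.81+7.96)/2 × 1 = 8.385
  Sum = 298.28 mg/L·hr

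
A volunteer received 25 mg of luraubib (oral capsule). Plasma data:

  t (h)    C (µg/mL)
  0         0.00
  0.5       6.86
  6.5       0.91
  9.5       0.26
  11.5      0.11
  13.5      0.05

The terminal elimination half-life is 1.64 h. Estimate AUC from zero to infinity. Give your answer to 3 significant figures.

AUC = 27.4 µg/mL·h

Trapezoidal AUC_0→13.5:
  [0→0.5]: (0.00+6.86)/2 × 0.5 = 1.715
  [0.5→6.5]: (6.86+0.91)/2 × 6 = 23.31
  [6.5→9.5]: (0.91+0.26)/2 × 3 = 1.755
  [9.5→11.5]: (0.26+0.11)/2 × 2 = 0.37
  [11.5→13.5]: (0.11+0.05)/2 × 2 = 0.16
  Sum = 27.31 µg/mL·h
k_e = ln2 / t½ = 0.693147 / 1.64 = 0.4227 h^-1
Extrapolated tail: C_last / k_e = 0.05 / 0.4227 = 0.118
AUC_0→∞ = 27.31 + 0.118 = 27.428 µg/mL·h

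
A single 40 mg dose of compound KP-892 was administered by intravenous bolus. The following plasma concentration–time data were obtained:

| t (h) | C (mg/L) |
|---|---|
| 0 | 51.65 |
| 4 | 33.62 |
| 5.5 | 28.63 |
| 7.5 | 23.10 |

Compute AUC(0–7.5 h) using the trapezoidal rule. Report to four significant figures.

Trapezoidal AUC_0→7.5:
  [0→4]: (51.65+33.62)/2 × 4 = 170.54
  [4→5.5]: (33.62+28.63)/2 × 1.5 = 46.6875
  [5.5→7.5]: (28.63+23.10)/2 × 2 = 51.73
  Sum = 268.9575 mg/L·h

AUC = 269.0 mg/L·h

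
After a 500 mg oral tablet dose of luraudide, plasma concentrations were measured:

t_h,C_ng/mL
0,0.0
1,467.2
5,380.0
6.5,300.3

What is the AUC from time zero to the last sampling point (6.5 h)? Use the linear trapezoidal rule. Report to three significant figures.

AUC = 2440 ng/mL·h

Trapezoidal AUC_0→6.5:
  [0→1]: (0.0+467.2)/2 × 1 = 233.6
  [1→5]: (467.2+380.0)/2 × 4 = 1694.4
  [5→6.5]: (380.0+300.3)/2 × 1.5 = 510.225
  Sum = 2438.225 ng/mL·h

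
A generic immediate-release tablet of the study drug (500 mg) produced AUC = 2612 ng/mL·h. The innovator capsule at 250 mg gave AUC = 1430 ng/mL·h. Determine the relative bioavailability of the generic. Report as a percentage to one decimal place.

F_rel = 91.3%

F_rel = (AUC_test/D_test) / (AUC_ref/D_ref)
      = (2612/500) / (1430/250)
      = 5.224 / 5.72 = 0.9133 = 91.33%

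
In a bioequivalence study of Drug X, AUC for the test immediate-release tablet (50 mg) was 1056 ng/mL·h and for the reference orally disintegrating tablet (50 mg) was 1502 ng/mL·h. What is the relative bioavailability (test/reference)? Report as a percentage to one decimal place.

F_rel = 70.3%

F_rel = (AUC_test/D_test) / (AUC_ref/D_ref)
      = (1056/50) / (1502/50)
      = 21.12 / 30.04 = 0.7031 = 70.31%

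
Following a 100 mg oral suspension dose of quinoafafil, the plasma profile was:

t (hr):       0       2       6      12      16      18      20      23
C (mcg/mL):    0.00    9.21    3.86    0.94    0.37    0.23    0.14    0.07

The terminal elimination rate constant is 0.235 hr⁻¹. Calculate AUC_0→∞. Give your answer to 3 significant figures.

Trapezoidal AUC_0→23:
  [0→2]: (0.00+9.21)/2 × 2 = 9.21
  [2→6]: (9.21+3.86)/2 × 4 = 26.14
  [6→12]: (3.86+0.94)/2 × 6 = 14.4
  [12→16]: (0.94+0.37)/2 × 4 = 2.62
  [16→18]: (0.37+0.23)/2 × 2 = 0.6
  [18→20]: (0.23+0.14)/2 × 2 = 0.37
  [20→23]: (0.14+0.07)/2 × 3 = 0.315
  Sum = 53.655 mcg/mL·hr
Extrapolated tail: C_last / k_e = 0.07 / 0.235 = 0.298
AUC_0→∞ = 53.655 + 0.298 = 53.953 mcg/mL·hr

AUC = 54.0 mcg/mL·hr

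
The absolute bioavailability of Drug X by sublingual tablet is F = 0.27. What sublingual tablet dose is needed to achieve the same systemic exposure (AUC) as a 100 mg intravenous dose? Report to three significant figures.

For equal systemic exposure: F × D_ev = D_iv
D_ev = D_iv / F = 100 / 0.27 = 370.37 mg

D_sublingual = 370 mg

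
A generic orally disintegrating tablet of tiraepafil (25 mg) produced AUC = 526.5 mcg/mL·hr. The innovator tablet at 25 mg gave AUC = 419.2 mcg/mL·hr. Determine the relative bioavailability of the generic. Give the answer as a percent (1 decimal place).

F_rel = (AUC_test/D_test) / (AUC_ref/D_ref)
      = (526.5/25) / (419.2/25)
      = 21.06 / 16.768 = 1.2560 = 125.60%

F_rel = 125.6%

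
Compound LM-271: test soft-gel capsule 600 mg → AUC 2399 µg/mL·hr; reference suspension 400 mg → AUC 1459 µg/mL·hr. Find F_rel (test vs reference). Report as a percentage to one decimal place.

F_rel = (AUC_test/D_test) / (AUC_ref/D_ref)
      = (2399/600) / (1459/400)
      = 3.99833 / 3.6475 = 1.0962 = 109.62%

F_rel = 109.6%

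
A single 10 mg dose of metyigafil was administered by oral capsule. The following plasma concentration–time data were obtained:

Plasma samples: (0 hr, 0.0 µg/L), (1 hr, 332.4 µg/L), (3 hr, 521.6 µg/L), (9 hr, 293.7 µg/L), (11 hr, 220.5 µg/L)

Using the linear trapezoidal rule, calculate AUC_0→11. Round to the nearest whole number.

Trapezoidal AUC_0→11:
  [0→1]: (0.0+332.4)/2 × 1 = 166.2
  [1→3]: (332.4+521.6)/2 × 2 = 854.0
  [3→9]: (521.6+293.7)/2 × 6 = 2445.9
  [9→11]: (293.7+220.5)/2 × 2 = 514.2
  Sum = 3980.3 µg/L·hr

AUC = 3980 µg/L·hr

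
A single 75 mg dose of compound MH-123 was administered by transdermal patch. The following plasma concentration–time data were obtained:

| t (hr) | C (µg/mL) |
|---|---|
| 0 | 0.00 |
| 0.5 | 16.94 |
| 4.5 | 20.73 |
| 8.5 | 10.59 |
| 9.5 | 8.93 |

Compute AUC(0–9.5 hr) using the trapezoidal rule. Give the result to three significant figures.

AUC = 152 µg/mL·hr

Trapezoidal AUC_0→9.5:
  [0→0.5]: (0.00+16.94)/2 × 0.5 = 4.235
  [0.5→4.5]: (16.94+20.73)/2 × 4 = 75.34
  [4.5→8.5]: (20.73+10.59)/2 × 4 = 62.64
  [8.5→9.5]: (10.59+8.93)/2 × 1 = 9.76
  Sum = 151.975 µg/mL·hr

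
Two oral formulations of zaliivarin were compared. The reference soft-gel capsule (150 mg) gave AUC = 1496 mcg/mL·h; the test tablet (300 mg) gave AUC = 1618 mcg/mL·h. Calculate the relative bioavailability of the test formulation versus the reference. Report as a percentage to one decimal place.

F_rel = 54.1%

F_rel = (AUC_test/D_test) / (AUC_ref/D_ref)
      = (1618/300) / (1496/150)
      = 5.39333 / 9.97333 = 0.5408 = 54.08%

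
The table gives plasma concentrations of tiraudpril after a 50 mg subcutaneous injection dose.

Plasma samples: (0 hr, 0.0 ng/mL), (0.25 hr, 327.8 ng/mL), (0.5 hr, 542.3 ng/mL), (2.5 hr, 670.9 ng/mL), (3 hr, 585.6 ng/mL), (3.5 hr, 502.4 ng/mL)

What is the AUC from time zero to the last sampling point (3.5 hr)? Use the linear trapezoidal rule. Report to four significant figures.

Trapezoidal AUC_0→3.5:
  [0→0.25]: (0.0+327.8)/2 × 0.25 = 40.975
  [0.25→0.5]: (327.8+542.3)/2 × 0.25 = 108.7625
  [0.5→2.5]: (542.3+670.9)/2 × 2 = 1213.2
  [2.5→3]: (670.9+585.6)/2 × 0.5 = 314.125
  [3→3.5]: (585.6+502.4)/2 × 0.5 = 272.0
  Sum = 1949.0625 ng/mL·hr

AUC = 1949 ng/mL·hr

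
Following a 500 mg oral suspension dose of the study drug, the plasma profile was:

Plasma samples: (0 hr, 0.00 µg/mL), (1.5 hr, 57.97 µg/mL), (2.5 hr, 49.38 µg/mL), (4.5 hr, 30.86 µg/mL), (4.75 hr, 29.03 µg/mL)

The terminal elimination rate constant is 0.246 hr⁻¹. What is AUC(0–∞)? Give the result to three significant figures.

Trapezoidal AUC_0→4.75:
  [0→1.5]: (0.00+57.97)/2 × 1.5 = 43.4775
  [1.5→2.5]: (57.97+49.38)/2 × 1 = 53.675
  [2.5→4.5]: (49.38+30.86)/2 × 2 = 80.24
  [4.5→4.75]: (30.86+29.03)/2 × 0.25 = 7.48625
  Sum = 184.87875 µg/mL·hr
Extrapolated tail: C_last / k_e = 29.03 / 0.246 = 118.008
AUC_0→∞ = 184.87875 + 118.008 = 302.88675 µg/mL·hr

AUC = 303 µg/mL·hr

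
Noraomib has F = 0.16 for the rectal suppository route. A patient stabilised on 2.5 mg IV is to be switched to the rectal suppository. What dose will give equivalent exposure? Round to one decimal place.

D_rectal = 15.6 mg

For equal systemic exposure: F × D_ev = D_iv
D_ev = D_iv / F = 2.5 / 0.16 = 15.625 mg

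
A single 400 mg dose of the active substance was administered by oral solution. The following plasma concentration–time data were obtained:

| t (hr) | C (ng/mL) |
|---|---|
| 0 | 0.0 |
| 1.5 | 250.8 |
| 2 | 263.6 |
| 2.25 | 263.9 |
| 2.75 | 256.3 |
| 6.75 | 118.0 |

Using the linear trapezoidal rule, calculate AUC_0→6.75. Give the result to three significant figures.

AUC = 1260 ng/mL·hr

Trapezoidal AUC_0→6.75:
  [0→1.5]: (0.0+250.8)/2 × 1.5 = 188.1
  [1.5→2]: (250.8+263.6)/2 × 0.5 = 128.6
  [2→2.25]: (263.6+263.9)/2 × 0.25 = 65.9375
  [2.25→2.75]: (263.9+256.3)/2 × 0.5 = 130.05
  [2.75→6.75]: (256.3+118.0)/2 × 4 = 748.6
  Sum = 1261.2875 ng/mL·hr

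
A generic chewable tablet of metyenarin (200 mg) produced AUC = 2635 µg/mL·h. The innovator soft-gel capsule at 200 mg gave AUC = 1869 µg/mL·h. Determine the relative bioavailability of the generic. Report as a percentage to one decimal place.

F_rel = 141.0%

F_rel = (AUC_test/D_test) / (AUC_ref/D_ref)
      = (2635/200) / (1869/200)
      = 13.175 / 9.345 = 1.4098 = 140.98%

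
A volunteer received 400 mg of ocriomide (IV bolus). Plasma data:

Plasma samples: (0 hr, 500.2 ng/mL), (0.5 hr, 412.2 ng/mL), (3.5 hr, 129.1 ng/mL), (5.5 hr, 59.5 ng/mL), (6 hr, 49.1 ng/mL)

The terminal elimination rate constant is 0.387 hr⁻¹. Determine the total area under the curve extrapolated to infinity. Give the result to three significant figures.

Trapezoidal AUC_0→6:
  [0→0.5]: (500.2+412.2)/2 × 0.5 = 228.1
  [0.5→3.5]: (412.2+129.1)/2 × 3 = 811.95
  [3.5→5.5]: (129.1+59.5)/2 × 2 = 188.6
  [5.5→6]: (59.5+49.1)/2 × 0.5 = 27.15
  Sum = 1255.8 ng/mL·hr
Extrapolated tail: C_last / k_e = 49.1 / 0.387 = 126.873
AUC_0→∞ = 1255.8 + 126.873 = 1382.673 ng/mL·hr

AUC = 1380 ng/mL·hr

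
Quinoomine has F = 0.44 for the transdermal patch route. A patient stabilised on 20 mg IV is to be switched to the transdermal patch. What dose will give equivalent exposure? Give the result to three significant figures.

For equal systemic exposure: F × D_ev = D_iv
D_ev = D_iv / F = 20 / 0.44 = 45.4545 mg

D_transdermal = 45.5 mg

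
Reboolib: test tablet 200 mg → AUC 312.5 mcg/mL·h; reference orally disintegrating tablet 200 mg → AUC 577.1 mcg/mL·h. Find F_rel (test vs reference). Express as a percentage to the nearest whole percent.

F_rel = 54%

F_rel = (AUC_test/D_test) / (AUC_ref/D_ref)
      = (312.5/200) / (577.1/200)
      = 1.5625 / 2.8855 = 0.5415 = 54.15%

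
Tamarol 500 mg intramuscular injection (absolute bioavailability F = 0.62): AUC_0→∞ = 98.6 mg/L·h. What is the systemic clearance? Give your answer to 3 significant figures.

CL = F × Dose / AUC_0→∞
   = 0.62 × 500 / 98.6 = 3.14402 L/h

CL = 3.14 L/h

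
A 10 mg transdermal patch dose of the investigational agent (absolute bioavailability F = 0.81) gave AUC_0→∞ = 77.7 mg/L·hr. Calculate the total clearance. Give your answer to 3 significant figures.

CL = 0.104 L/hr

CL = F × Dose / AUC_0→∞
   = 0.81 × 10 / 77.7 = 0.104247 L/hr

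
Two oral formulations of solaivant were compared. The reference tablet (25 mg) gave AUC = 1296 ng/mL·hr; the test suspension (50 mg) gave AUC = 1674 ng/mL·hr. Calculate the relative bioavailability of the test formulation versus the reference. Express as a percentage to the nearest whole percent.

F_rel = (AUC_test/D_test) / (AUC_ref/D_ref)
      = (1674/50) / (1296/25)
      = 33.48 / 51.84 = 0.6458 = 64.58%

F_rel = 65%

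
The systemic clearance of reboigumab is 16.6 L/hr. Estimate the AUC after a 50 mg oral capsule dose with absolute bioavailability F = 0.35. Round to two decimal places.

AUC = 1.05 mg/L·hr

AUC_0→∞ = F × Dose / CL
        = 0.35 × 50 / 16.6 = 1.05422 mg/L·hr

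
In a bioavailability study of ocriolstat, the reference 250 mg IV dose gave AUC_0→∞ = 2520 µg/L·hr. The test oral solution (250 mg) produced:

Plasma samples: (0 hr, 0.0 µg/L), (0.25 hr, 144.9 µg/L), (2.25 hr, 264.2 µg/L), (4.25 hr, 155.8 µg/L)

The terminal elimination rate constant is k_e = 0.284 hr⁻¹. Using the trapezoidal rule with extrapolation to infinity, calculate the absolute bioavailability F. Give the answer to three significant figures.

F = 0.554

Trapezoidal AUC_0→4.25 (oral solution):
  [0→0.25]: (0.0+144.9)/2 × 0.25 = 18.1125
  [0.25→2.25]: (144.9+264.2)/2 × 2 = 409.1
  [2.25→4.25]: (264.2+155.8)/2 × 2 = 420.0
  Sum = 847.2125 µg/L·hr
Tail: C_last/k_e = 155.8/0.284 = 548.592
AUC_0→∞ (oral solution) = 847.2125 + 548.592 = 1395.8045 µg/L·hr
F = (AUC_ev/D_ev)/(AUC_iv/D_iv) = (1395.8045/250)/(2520/250) = 5.583218/10.08 = 0.5539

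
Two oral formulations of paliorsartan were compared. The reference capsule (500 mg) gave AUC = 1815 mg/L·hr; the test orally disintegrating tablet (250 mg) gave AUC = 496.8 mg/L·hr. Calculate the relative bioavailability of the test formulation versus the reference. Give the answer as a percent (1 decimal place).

F_rel = (AUC_test/D_test) / (AUC_ref/D_ref)
      = (496.8/250) / (1815/500)
      = 1.9872 / 3.63 = 0.5474 = 54.74%

F_rel = 54.7%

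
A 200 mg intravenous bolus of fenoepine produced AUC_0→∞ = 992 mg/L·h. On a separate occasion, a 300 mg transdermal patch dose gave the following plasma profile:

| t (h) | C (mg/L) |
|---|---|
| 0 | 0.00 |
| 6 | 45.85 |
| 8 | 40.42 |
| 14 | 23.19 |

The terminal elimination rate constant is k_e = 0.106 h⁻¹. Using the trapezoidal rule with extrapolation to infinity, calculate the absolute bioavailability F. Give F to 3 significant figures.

Trapezoidal AUC_0→14 (transdermal patch):
  [0→6]: (0.00+45.85)/2 × 6 = 137.55
  [6→8]: (45.85+40.42)/2 × 2 = 86.27
  [8→14]: (40.42+23.19)/2 × 6 = 190.83
  Sum = 414.65 mg/L·h
Tail: C_last/k_e = 23.19/0.106 = 218.774
AUC_0→∞ (transdermal patch) = 414.65 + 218.774 = 633.424 mg/L·h
F = (AUC_ev/D_ev)/(AUC_iv/D_iv) = (633.424/300)/(992/200) = 2.11141/4.96 = 0.4257

F = 0.426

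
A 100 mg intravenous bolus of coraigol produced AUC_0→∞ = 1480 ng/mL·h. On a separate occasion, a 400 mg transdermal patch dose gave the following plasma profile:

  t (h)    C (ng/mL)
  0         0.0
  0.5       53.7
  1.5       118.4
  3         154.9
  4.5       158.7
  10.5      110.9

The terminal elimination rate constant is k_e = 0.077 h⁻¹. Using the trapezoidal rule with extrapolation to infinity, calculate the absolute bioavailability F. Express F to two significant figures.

Trapezoidal AUC_0→10.5 (transdermal patch):
  [0→0.5]: (0.0+53.7)/2 × 0.5 = 13.425
  [0.5→1.5]: (53.7+118.4)/2 × 1 = 86.05
  [1.5→3]: (118.4+154.9)/2 × 1.5 = 204.975
  [3→4.5]: (154.9+158.7)/2 × 1.5 = 235.2
  [4.5→10.5]: (158.7+110.9)/2 × 6 = 808.8
  Sum = 1348.45 ng/mL·h
Tail: C_last/k_e = 110.9/0.077 = 1440.260
AUC_0→∞ (transdermal patch) = 1348.45 + 1440.260 = 2788.71 ng/mL·h
F = (AUC_ev/D_ev)/(AUC_iv/D_iv) = (2788.71/400)/(1480/100) = 6.971775/14.8 = 0.4711

F = 0.47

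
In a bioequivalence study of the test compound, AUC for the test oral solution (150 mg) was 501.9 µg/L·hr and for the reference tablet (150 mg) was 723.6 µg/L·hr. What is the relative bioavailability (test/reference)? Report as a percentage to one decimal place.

F_rel = (AUC_test/D_test) / (AUC_ref/D_ref)
      = (501.9/150) / (723.6/150)
      = 3.346 / 4.824 = 0.6936 = 69.36%

F_rel = 69.4%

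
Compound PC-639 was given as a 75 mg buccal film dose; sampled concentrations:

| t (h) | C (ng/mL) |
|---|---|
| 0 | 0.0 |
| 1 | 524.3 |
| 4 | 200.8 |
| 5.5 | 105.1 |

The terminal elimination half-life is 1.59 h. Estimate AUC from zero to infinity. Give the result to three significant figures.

Trapezoidal AUC_0→5.5:
  [0→1]: (0.0+524.3)/2 × 1 = 262.15
  [1→4]: (524.3+200.8)/2 × 3 = 1087.65
  [4→5.5]: (200.8+105.1)/2 × 1.5 = 229.425
  Sum = 1579.225 ng/mL·h
k_e = ln2 / t½ = 0.693147 / 1.59 = 0.4359 h^-1
Extrapolated tail: C_last / k_e = 105.1 / 0.4359 = 241.110
AUC_0→∞ = 1579.225 + 241.110 = 1820.335 ng/mL·h

AUC = 1820 ng/mL·h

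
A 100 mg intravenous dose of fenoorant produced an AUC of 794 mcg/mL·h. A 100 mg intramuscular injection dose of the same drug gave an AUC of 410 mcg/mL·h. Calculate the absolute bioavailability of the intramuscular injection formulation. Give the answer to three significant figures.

F = (AUC_ev / D_ev) / (AUC_iv / D_iv)
  = (410/100) / (794/100)
  = 4.1 / 7.94 = 0.5164

F = 0.516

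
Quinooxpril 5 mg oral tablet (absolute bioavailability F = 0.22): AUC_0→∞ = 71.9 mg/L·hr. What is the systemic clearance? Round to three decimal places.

CL = 0.015 L/hr

CL = F × Dose / AUC_0→∞
   = 0.22 × 5 / 71.9 = 0.015299 L/hr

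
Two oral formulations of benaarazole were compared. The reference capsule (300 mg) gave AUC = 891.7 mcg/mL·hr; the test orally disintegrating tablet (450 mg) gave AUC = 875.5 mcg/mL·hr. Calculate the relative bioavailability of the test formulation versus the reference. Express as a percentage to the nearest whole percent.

F_rel = 65%

F_rel = (AUC_test/D_test) / (AUC_ref/D_ref)
      = (875.5/450) / (891.7/300)
      = 1.94556 / 2.97233 = 0.6546 = 65.46%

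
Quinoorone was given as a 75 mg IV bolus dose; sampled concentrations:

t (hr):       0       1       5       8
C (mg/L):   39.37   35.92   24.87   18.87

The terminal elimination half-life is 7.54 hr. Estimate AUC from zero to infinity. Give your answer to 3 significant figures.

Trapezoidal AUC_0→8:
  [0→1]: (39.37+35.92)/2 × 1 = 37.645
  [1→5]: (35.92+24.87)/2 × 4 = 121.58
  [5→8]: (24.87+18.87)/2 × 3 = 65.61
  Sum = 224.835 mg/L·hr
k_e = ln2 / t½ = 0.693147 / 7.54 = 0.0919 hr^-1
Extrapolated tail: C_last / k_e = 18.87 / 0.0919 = 205.332
AUC_0→∞ = 224.835 + 205.332 = 430.167 mg/L·hr

AUC = 430 mg/L·hr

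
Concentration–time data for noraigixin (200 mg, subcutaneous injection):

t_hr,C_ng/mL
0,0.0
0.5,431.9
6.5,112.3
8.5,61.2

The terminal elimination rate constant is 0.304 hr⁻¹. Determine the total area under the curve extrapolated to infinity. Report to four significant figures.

AUC = 2115 ng/mL·hr

Trapezoidal AUC_0→8.5:
  [0→0.5]: (0.0+431.9)/2 × 0.5 = 107.975
  [0.5→6.5]: (431.9+112.3)/2 × 6 = 1632.6
  [6.5→8.5]: (112.3+61.2)/2 × 2 = 173.5
  Sum = 1914.075 ng/mL·hr
Extrapolated tail: C_last / k_e = 61.2 / 0.304 = 201.316
AUC_0→∞ = 1914.075 + 201.316 = 2115.391 ng/mL·hr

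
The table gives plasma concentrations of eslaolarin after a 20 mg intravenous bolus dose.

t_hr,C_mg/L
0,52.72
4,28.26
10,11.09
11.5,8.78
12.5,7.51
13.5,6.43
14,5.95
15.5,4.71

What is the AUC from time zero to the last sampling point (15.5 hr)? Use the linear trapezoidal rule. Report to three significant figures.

AUC = 321 mg/L·hr

Trapezoidal AUC_0→15.5:
  [0→4]: (52.72+28.26)/2 × 4 = 161.96
  [4→10]: (28.26+11.09)/2 × 6 = 118.05
  [10→11.5]: (11.09+8.78)/2 × 1.5 = 14.9025
  [11.5→12.5]: (8.78+7.51)/2 × 1 = 8.145
  [12.5→13.5]: (7.51+6.43)/2 × 1 = 6.97
  [13.5→14]: (6.43+5.95)/2 × 0.5 = 3.095
  [14→15.5]: (5.95+4.71)/2 × 1.5 = 7.995
  Sum = 321.1175 mg/L·hr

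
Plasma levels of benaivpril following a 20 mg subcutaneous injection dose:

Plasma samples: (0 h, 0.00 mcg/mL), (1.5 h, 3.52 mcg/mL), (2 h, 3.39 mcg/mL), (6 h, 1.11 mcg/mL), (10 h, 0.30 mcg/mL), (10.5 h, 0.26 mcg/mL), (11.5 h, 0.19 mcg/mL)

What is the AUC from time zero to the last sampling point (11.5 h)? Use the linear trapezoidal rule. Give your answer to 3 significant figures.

Trapezoidal AUC_0→11.5:
  [0→1.5]: (0.00+3.52)/2 × 1.5 = 2.64
  [1.5→2]: (3.52+3.39)/2 × 0.5 = 1.7275
  [2→6]: (3.39+1.11)/2 × 4 = 9.0
  [6→10]: (1.11+0.30)/2 × 4 = 2.82
  [10→10.5]: (0.30+0.26)/2 × 0.5 = 0.14
  [10.5→11.5]: (0.26+0.19)/2 × 1 = 0.225
  Sum = 16.5525 mcg/mL·h

AUC = 16.6 mcg/mL·h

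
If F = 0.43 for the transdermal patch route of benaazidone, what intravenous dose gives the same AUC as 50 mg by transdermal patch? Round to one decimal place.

D_iv = 21.5 mg

Systemic exposure from an extravascular dose = F × D_ev, so the equivalent IV dose is F × D_ev.
D_iv = F × D_ev = 0.43 × 50 = 21.5 mg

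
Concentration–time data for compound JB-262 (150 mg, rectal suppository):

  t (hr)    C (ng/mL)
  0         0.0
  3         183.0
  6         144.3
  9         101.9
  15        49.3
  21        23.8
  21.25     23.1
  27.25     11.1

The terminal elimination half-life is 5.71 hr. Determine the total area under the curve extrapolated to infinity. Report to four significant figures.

AUC = 2008 ng/mL·hr

Trapezoidal AUC_0→27.25:
  [0→3]: (0.0+183.0)/2 × 3 = 274.5
  [3→6]: (183.0+144.3)/2 × 3 = 490.95
  [6→9]: (144.3+101.9)/2 × 3 = 369.3
  [9→15]: (101.9+49.3)/2 × 6 = 453.6
  [15→21]: (49.3+23.8)/2 × 6 = 219.3
  [21→21.25]: (23.8+23.1)/2 × 0.25 = 5.8625
  [21.25→27.25]: (23.1+11.1)/2 × 6 = 102.6
  Sum = 1916.1125 ng/mL·hr
k_e = ln2 / t½ = 0.693147 / 5.71 = 0.1214 hr^-1
Extrapolated tail: C_last / k_e = 11.1 / 0.1214 = 91.433
AUC_0→∞ = 1916.1125 + 91.433 = 2007.5455 ng/mL·hr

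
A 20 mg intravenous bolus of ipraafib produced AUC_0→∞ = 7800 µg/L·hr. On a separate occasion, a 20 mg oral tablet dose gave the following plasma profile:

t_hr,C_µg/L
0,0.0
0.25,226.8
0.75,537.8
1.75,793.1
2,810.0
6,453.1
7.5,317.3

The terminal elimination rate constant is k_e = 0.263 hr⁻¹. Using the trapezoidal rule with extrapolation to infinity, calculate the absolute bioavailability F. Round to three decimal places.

F = 0.692

Trapezoidal AUC_0→7.5 (oral tablet):
  [0→0.25]: (0.0+226.8)/2 × 0.25 = 28.35
  [0.25→0.75]: (226.8+537.8)/2 × 0.5 = 191.15
  [0.75→1.75]: (537.8+793.1)/2 × 1 = 665.45
  [1.75→2]: (793.1+810.0)/2 × 0.25 = 200.3875
  [2→6]: (810.0+453.1)/2 × 4 = 2526.2
  [6→7.5]: (453.1+317.3)/2 × 1.5 = 577.8
  Sum = 4189.3375 µg/L·hr
Tail: C_last/k_e = 317.3/0.263 = 1206.464
AUC_0→∞ (oral tablet) = 4189.3375 + 1206.464 = 5395.8015 µg/L·hr
F = (AUC_ev/D_ev)/(AUC_iv/D_iv) = (5395.8015/20)/(7800/20) = 269.79/390 = 0.6918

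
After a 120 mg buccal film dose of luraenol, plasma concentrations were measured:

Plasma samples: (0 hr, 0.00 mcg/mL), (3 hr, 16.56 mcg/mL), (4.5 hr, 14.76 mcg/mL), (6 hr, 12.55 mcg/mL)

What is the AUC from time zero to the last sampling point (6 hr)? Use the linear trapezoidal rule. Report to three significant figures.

Trapezoidal AUC_0→6:
  [0→3]: (0.00+16.56)/2 × 3 = 24.84
  [3→4.5]: (16.56+14.76)/2 × 1.5 = 23.49
  [4.5→6]: (14.76+12.55)/2 × 1.5 = 20.4825
  Sum = 68.8125 mcg/mL·hr

AUC = 68.8 mcg/mL·hr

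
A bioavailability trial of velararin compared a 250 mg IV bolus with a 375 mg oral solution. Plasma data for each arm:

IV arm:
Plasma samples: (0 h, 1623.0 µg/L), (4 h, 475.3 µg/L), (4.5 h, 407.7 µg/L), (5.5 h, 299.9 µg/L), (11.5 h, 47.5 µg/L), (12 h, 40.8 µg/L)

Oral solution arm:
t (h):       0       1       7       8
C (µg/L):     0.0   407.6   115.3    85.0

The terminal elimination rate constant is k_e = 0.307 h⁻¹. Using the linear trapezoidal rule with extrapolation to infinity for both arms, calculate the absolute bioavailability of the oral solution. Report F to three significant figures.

F = 0.240

Trapezoidal AUC_0→12 (IV):
  [0→4]: (1623.0+475.3)/2 × 4 = 4196.6
  [4→4.5]: (475.3+407.7)/2 × 0.5 = 220.75
  [4.5→5.5]: (407.7+299.9)/2 × 1 = 353.8
  [5.5→11.5]: (299.9+47.5)/2 × 6 = 1042.2
  [11.5→12]: (47.5+40.8)/2 × 0.5 = 22.075
  Sum = 5835.425 µg/L·h
IV tail: 40.8/0.307 = 132.899; AUC_iv,0→∞ = 5835.425 + 132.899 = 5968.324 µg/L·h
Trapezoidal AUC_0→8 (oral solution):
  [0→1]: (0.0+407.6)/2 × 1 = 203.8
  [1→7]: (407.6+115.3)/2 × 6 = 1568.7
  [7→8]: (115.3+85.0)/2 × 1 = 100.15
  Sum = 1872.65 µg/L·h
oral solution tail: 85.0/0.307 = 276.873; AUC_ev,0→∞ = 1872.65 + 276.873 = 2149.523 µg/L·h
F = (AUC_ev/D_ev)/(AUC_iv/D_iv) = (2149.523/375)/(5968.324/250) = 5.73206/23.873296 = 0.2401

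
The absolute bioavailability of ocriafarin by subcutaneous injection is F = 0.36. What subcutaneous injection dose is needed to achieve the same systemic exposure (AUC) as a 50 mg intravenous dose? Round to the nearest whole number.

For equal systemic exposure: F × D_ev = D_iv
D_ev = D_iv / F = 50 / 0.36 = 138.889 mg

D_subcutaneous = 139 mg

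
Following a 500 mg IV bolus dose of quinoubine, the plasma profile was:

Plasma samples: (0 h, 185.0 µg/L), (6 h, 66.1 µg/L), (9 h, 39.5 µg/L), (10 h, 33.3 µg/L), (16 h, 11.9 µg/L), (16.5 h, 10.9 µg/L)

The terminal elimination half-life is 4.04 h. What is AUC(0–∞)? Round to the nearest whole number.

Trapezoidal AUC_0→16.5:
  [0→6]: (185.0+66.1)/2 × 6 = 753.3
  [6→9]: (66.1+39.5)/2 × 3 = 158.4
  [9→10]: (39.5+33.3)/2 × 1 = 36.4
  [10→16]: (33.3+11.9)/2 × 6 = 135.6
  [16→16.5]: (11.9+10.9)/2 × 0.5 = 5.7
  Sum = 1089.4 µg/L·h
k_e = ln2 / t½ = 0.693147 / 4.04 = 0.1716 h^-1
Extrapolated tail: C_last / k_e = 10.9 / 0.1716 = 63.520
AUC_0→∞ = 1089.4 + 63.520 = 1152.92 µg/L·h

AUC = 1153 µg/L·h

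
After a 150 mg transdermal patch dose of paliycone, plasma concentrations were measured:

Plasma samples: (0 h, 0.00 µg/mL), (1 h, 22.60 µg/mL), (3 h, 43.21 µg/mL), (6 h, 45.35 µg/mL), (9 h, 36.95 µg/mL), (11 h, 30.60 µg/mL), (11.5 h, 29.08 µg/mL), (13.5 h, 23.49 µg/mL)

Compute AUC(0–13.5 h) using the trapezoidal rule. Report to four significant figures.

AUC = 468.4 µg/mL·h

Trapezoidal AUC_0→13.5:
  [0→1]: (0.00+22.60)/2 × 1 = 11.3
  [1→3]: (22.60+43.21)/2 × 2 = 65.81
  [3→6]: (43.21+45.35)/2 × 3 = 132.84
  [6→9]: (45.35+36.95)/2 × 3 = 123.45
  [9→11]: (36.95+30.60)/2 × 2 = 67.55
  [11→11.5]: (30.60+29.08)/2 × 0.5 = 14.92
  [11.5→13.5]: (29.08+23.49)/2 × 2 = 52.57
  Sum = 468.44 µg/mL·h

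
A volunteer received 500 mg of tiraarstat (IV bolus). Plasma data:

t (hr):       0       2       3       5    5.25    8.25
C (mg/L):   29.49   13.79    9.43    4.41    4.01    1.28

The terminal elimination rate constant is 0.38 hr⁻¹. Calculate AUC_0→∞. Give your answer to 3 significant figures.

Trapezoidal AUC_0→8.25:
  [0→2]: (29.49+13.79)/2 × 2 = 43.28
  [2→3]: (13.79+9.43)/2 × 1 = 11.61
  [3→5]: (9.43+4.41)/2 × 2 = 13.84
  [5→5.25]: (4.41+4.01)/2 × 0.25 = 1.0525
  [5.25→8.25]: (4.01+1.28)/2 × 3 = 7.935
  Sum = 77.7175 mg/L·hr
Extrapolated tail: C_last / k_e = 1.28 / 0.38 = 3.368
AUC_0→∞ = 77.7175 + 3.368 = 81.0855 mg/L·hr

AUC = 81.1 mg/L·hr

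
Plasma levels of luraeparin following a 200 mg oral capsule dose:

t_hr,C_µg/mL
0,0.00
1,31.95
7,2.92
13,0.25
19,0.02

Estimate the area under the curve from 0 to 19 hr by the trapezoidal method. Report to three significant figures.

Trapezoidal AUC_0→19:
  [0→1]: (0.00+31.95)/2 × 1 = 15.975
  [1→7]: (31.95+2.92)/2 × 6 = 104.61
  [7→13]: (2.92+0.25)/2 × 6 = 9.51
  [13→19]: (0.25+0.02)/2 × 6 = 0.81
  Sum = 130.905 µg/mL·hr

AUC = 131 µg/mL·hr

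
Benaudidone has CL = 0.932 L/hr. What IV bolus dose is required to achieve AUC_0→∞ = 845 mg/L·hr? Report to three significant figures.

Dose = 788 mg

Dose_iv = CL × AUC_0→∞
     = 0.932 × 845 = 787.54 mg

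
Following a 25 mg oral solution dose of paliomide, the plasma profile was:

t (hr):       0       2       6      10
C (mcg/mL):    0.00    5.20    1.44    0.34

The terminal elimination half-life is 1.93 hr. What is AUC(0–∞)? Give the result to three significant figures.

AUC = 23.0 mcg/mL·hr

Trapezoidal AUC_0→10:
  [0→2]: (0.00+5.20)/2 × 2 = 5.2
  [2→6]: (5.20+1.44)/2 × 4 = 13.28
  [6→10]: (1.44+0.34)/2 × 4 = 3.56
  Sum = 22.04 mcg/mL·hr
k_e = ln2 / t½ = 0.693147 / 1.93 = 0.3591 hr^-1
Extrapolated tail: C_last / k_e = 0.34 / 0.3591 = 0.947
AUC_0→∞ = 22.04 + 0.947 = 22.987 mcg/mL·hr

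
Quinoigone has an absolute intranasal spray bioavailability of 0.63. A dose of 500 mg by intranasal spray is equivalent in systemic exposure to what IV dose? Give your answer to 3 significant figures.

Systemic exposure from an extravascular dose = F × D_ev, so the equivalent IV dose is F × D_ev.
D_iv = F × D_ev = 0.63 × 500 = 315 mg

D_iv = 315 mg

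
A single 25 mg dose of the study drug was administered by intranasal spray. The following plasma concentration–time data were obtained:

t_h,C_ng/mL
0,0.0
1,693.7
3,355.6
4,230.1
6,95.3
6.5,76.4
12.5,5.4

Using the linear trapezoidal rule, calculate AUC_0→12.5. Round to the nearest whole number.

Trapezoidal AUC_0→12.5:
  [0→1]: (0.0+693.7)/2 × 1 = 346.85
  [1→3]: (693.7+355.6)/2 × 2 = 1049.3
  [3→4]: (355.6+230.1)/2 × 1 = 292.85
  [4→6]: (230.1+95.3)/2 × 2 = 325.4
  [6→6.5]: (95.3+76.4)/2 × 0.5 = 42.925
  [6.5→12.5]: (76.4+5.4)/2 × 6 = 245.4
  Sum = 2302.725 ng/mL·h

AUC = 2303 ng/mL·h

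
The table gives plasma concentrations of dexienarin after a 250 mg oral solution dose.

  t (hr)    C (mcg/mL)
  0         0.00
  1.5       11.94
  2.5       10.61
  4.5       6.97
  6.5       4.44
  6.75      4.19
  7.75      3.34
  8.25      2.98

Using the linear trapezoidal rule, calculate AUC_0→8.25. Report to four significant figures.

Trapezoidal AUC_0→8.25:
  [0→1.5]: (0.00+11.94)/2 × 1.5 = 8.955
  [1.5→2.5]: (11.94+10.61)/2 × 1 = 11.275
  [2.5→4.5]: (10.61+6.97)/2 × 2 = 17.58
  [4.5→6.5]: (6.97+4.44)/2 × 2 = 11.41
  [6.5→6.75]: (4.44+4.19)/2 × 0.25 = 1.07875
  [6.75→7.75]: (4.19+3.34)/2 × 1 = 3.765
  [7.75→8.25]: (3.34+2.98)/2 × 0.5 = 1.58
  Sum = 55.64375 mcg/mL·hr

AUC = 55.64 mcg/mL·hr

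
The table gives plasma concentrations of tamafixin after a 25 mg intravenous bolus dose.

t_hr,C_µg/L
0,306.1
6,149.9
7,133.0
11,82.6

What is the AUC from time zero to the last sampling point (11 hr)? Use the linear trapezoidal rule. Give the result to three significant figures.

Trapezoidal AUC_0→11:
  [0→6]: (306.1+149.9)/2 × 6 = 1368.0
  [6→7]: (149.9+133.0)/2 × 1 = 141.45
  [7→11]: (133.0+82.6)/2 × 4 = 431.2
  Sum = 1940.65 µg/L·hr

AUC = 1940 µg/L·hr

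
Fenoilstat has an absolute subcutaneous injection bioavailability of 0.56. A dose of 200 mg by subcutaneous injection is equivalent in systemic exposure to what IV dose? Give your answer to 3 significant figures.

D_iv = 112 mg

Systemic exposure from an extravascular dose = F × D_ev, so the equivalent IV dose is F × D_ev.
D_iv = F × D_ev = 0.56 × 200 = 112 mg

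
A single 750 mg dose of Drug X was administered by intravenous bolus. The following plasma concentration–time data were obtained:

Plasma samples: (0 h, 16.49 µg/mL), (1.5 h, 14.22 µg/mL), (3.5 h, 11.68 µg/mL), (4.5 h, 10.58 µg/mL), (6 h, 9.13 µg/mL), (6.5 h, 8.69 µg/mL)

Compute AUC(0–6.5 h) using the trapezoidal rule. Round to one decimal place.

Trapezoidal AUC_0→6.5:
  [0→1.5]: (16.49+14.22)/2 × 1.5 = 23.0325
  [1.5→3.5]: (14.22+11.68)/2 × 2 = 25.9
  [3.5→4.5]: (11.68+10.58)/2 × 1 = 11.13
  [4.5→6]: (10.58+9.13)/2 × 1.5 = 14.7825
  [6→6.5]: (9.13+8.69)/2 × 0.5 = 4.455
  Sum = 79.3 µg/mL·h

AUC = 79.3 µg/mL·h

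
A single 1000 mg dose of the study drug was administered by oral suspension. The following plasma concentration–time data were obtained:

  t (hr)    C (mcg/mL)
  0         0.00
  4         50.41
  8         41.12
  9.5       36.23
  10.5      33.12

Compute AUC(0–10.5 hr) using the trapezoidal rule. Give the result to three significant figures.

AUC = 377 mcg/mL·hr

Trapezoidal AUC_0→10.5:
  [0→4]: (0.00+50.41)/2 × 4 = 100.82
  [4→8]: (50.41+41.12)/2 × 4 = 183.06
  [8→9.5]: (41.12+36.23)/2 × 1.5 = 58.0125
  [9.5→10.5]: (36.23+33.12)/2 × 1 = 34.675
  Sum = 376.5675 mcg/mL·hr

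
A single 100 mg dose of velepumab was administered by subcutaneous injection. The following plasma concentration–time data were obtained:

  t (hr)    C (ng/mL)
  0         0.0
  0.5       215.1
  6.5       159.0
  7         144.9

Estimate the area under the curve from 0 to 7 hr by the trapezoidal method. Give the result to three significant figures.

AUC = 1250 ng/mL·hr

Trapezoidal AUC_0→7:
  [0→0.5]: (0.0+215.1)/2 × 0.5 = 53.775
  [0.5→6.5]: (215.1+159.0)/2 × 6 = 1122.3
  [6.5→7]: (159.0+144.9)/2 × 0.5 = 75.975
  Sum = 1252.05 ng/mL·hr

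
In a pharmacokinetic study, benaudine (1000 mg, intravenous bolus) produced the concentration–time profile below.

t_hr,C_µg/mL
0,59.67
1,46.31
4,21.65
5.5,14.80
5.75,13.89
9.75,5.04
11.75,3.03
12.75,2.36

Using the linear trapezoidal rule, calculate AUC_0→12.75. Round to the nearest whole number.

Trapezoidal AUC_0→12.75:
  [0→1]: (59.67+46.31)/2 × 1 = 52.99
  [1→4]: (46.31+21.65)/2 × 3 = 101.94
  [4→5.5]: (21.65+14.80)/2 × 1.5 = 27.3375
  [5.5→5.75]: (14.80+13.89)/2 × 0.25 = 3.58625
  [5.75→9.75]: (13.89+5.04)/2 × 4 = 37.86
  [9.75→11.75]: (5.04+3.03)/2 × 2 = 8.07
  [11.75→12.75]: (3.03+2.36)/2 × 1 = 2.695
  Sum = 234.47875 µg/mL·hr

AUC = 234 µg/mL·hr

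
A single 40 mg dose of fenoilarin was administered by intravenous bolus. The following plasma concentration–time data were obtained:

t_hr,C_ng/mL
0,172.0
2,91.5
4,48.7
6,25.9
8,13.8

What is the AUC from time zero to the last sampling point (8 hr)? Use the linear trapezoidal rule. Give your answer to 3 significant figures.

AUC = 518 ng/mL·hr

Trapezoidal AUC_0→8:
  [0→2]: (172.0+91.5)/2 × 2 = 263.5
  [2→4]: (91.5+48.7)/2 × 2 = 140.2
  [4→6]: (48.7+25.9)/2 × 2 = 74.6
  [6→8]: (25.9+13.8)/2 × 2 = 39.7
  Sum = 518.0 ng/mL·hr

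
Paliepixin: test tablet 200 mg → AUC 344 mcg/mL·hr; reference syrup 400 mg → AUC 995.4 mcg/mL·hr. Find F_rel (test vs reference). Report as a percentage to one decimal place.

F_rel = 69.1%

F_rel = (AUC_test/D_test) / (AUC_ref/D_ref)
      = (344/200) / (995.4/400)
      = 1.72 / 2.4885 = 0.6912 = 69.12%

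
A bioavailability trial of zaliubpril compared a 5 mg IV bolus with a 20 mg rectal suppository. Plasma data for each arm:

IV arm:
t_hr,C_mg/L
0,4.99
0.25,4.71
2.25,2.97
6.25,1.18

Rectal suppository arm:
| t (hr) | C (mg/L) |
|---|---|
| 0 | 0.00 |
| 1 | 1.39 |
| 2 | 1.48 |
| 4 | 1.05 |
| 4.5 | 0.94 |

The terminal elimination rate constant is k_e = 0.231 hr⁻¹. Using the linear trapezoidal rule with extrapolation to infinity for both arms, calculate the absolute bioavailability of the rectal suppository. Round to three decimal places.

Trapezoidal AUC_0→6.25 (IV):
  [0→0.25]: (4.99+4.71)/2 × 0.25 = 1.2125
  [0.25→2.25]: (4.71+2.97)/2 × 2 = 7.68
  [2.25→6.25]: (2.97+1.18)/2 × 4 = 8.3
  Sum = 17.1925 mg/L·hr
IV tail: 1.18/0.231 = 5.108; AUC_iv,0→∞ = 17.1925 + 5.108 = 22.3005 mg/L·hr
Trapezoidal AUC_0→4.5 (rectal suppository):
  [0→1]: (0.00+1.39)/2 × 1 = 0.695
  [1→2]: (1.39+1.48)/2 × 1 = 1.435
  [2→4]: (1.48+1.05)/2 × 2 = 2.53
  [4→4.5]: (1.05+0.94)/2 × 0.5 = 0.4975
  Sum = 5.1575 mg/L·hr
rectal suppository tail: 0.94/0.231 = 4.069; AUC_ev,0→∞ = 5.1575 + 4.069 = 9.2265 mg/L·hr
F = (AUC_ev/D_ev)/(AUC_iv/D_iv) = (9.2265/20)/(22.3005/5) = 0.461325/4.4601 = 0.1034

F = 0.103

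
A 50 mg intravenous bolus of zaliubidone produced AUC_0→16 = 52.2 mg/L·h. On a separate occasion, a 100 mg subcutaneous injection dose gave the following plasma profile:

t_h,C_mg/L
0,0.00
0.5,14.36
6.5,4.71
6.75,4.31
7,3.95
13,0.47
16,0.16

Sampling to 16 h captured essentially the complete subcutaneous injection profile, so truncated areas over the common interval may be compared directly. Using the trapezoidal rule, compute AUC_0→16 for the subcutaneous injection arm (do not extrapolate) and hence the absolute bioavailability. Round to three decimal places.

Trapezoidal AUC_0→16 (subcutaneous injection):
  [0→0.5]: (0.00+14.36)/2 × 0.5 = 3.59
  [0.5→6.5]: (14.36+4.71)/2 × 6 = 57.21
  [6.5→6.75]: (4.71+4.31)/2 × 0.25 = 1.1275
  [6.75→7]: (4.31+3.95)/2 × 0.25 = 1.0325
  [7→13]: (3.95+0.47)/2 × 6 = 13.26
  [13→16]: (0.47+0.16)/2 × 3 = 0.945
  Sum = 77.165 mg/L·h
F = (AUC_ev/D_ev)/(AUC_iv/D_iv) = (77.165/100)/(52.2/50) = 0.77165/1.044 = 0.7391

F = 0.739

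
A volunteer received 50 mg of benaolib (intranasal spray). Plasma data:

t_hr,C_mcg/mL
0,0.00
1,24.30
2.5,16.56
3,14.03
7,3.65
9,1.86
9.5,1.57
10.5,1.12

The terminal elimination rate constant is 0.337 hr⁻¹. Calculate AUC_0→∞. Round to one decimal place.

Trapezoidal AUC_0→10.5:
  [0→1]: (0.00+24.30)/2 × 1 = 12.15
  [1→2.5]: (24.30+16.56)/2 × 1.5 = 30.645
  [2.5→3]: (16.56+14.03)/2 × 0.5 = 7.6475
  [3→7]: (14.03+3.65)/2 × 4 = 35.36
  [7→9]: (3.65+1.86)/2 × 2 = 5.51
  [9→9.5]: (1.86+1.57)/2 × 0.5 = 0.8575
  [9.5→10.5]: (1.57+1.12)/2 × 1 = 1.345
  Sum = 93.515 mcg/mL·hr
Extrapolated tail: C_last / k_e = 1.12 / 0.337 = 3.323
AUC_0→∞ = 93.515 + 3.323 = 96.838 mcg/mL·hr

AUC = 96.8 mcg/mL·hr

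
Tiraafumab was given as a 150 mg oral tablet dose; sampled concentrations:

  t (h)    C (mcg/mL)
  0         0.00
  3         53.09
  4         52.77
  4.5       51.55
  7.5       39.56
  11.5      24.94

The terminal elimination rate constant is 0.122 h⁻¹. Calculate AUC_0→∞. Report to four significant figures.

AUC = 628.7 mcg/mL·h

Trapezoidal AUC_0→11.5:
  [0→3]: (0.00+53.09)/2 × 3 = 79.635
  [3→4]: (53.09+52.77)/2 × 1 = 52.93
  [4→4.5]: (52.77+51.55)/2 × 0.5 = 26.08
  [4.5→7.5]: (51.55+39.56)/2 × 3 = 136.665
  [7.5→11.5]: (39.56+24.94)/2 × 4 = 129.0
  Sum = 424.31 mcg/mL·h
Extrapolated tail: C_last / k_e = 24.94 / 0.122 = 204.426
AUC_0→∞ = 424.31 + 204.426 = 628.736 mcg/mL·h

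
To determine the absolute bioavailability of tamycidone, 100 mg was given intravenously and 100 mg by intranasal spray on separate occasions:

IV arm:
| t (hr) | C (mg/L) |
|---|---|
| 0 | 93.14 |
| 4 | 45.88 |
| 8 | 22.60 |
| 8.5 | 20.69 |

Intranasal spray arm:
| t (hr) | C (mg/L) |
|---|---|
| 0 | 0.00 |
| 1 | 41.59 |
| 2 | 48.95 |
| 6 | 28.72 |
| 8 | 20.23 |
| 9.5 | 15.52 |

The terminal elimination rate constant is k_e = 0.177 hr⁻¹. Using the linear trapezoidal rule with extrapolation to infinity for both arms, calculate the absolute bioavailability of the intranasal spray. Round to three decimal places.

F = 0.709

Trapezoidal AUC_0→8.5 (IV):
  [0→4]: (93.14+45.88)/2 × 4 = 278.04
  [4→8]: (45.88+22.60)/2 × 4 = 136.96
  [8→8.5]: (22.60+20.69)/2 × 0.5 = 10.8225
  Sum = 425.8225 mg/L·hr
IV tail: 20.69/0.177 = 116.893; AUC_iv,0→∞ = 425.8225 + 116.893 = 542.7155 mg/L·hr
Trapezoidal AUC_0→9.5 (intranasal spray):
  [0→1]: (0.00+41.59)/2 × 1 = 20.795
  [1→2]: (41.59+48.95)/2 × 1 = 45.27
  [2→6]: (48.95+28.72)/2 × 4 = 155.34
  [6→8]: (28.72+20.23)/2 × 2 = 48.95
  [8→9.5]: (20.23+15.52)/2 × 1.5 = 26.8125
  Sum = 297.1675 mg/L·hr
intranasal spray tail: 15.52/0.177 = 87.684; AUC_ev,0→∞ = 297.1675 + 87.684 = 384.8515 mg/L·hr
F = (AUC_ev/D_ev)/(AUC_iv/D_iv) = (384.8515/100)/(542.7155/100) = 3.848515/5.427155 = 0.7091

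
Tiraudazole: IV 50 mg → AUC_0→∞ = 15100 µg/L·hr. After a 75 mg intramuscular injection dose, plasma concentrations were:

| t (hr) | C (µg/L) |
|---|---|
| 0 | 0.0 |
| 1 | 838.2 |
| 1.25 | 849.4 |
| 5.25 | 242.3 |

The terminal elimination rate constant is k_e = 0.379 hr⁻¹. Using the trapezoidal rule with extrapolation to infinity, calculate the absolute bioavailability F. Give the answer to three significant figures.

Trapezoidal AUC_0→5.25 (intramuscular injection):
  [0→1]: (0.0+838.2)/2 × 1 = 419.1
  [1→1.25]: (838.2+849.4)/2 × 0.25 = 210.95
  [1.25→5.25]: (849.4+242.3)/2 × 4 = 2183.4
  Sum = 2813.45 µg/L·hr
Tail: C_last/k_e = 242.3/0.379 = 639.314
AUC_0→∞ (intramuscular injection) = 2813.45 + 639.314 = 3452.764 µg/L·hr
F = (AUC_ev/D_ev)/(AUC_iv/D_iv) = (3452.764/75)/(15100/50) = 46.0369/302 = 0.1524

F = 0.152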